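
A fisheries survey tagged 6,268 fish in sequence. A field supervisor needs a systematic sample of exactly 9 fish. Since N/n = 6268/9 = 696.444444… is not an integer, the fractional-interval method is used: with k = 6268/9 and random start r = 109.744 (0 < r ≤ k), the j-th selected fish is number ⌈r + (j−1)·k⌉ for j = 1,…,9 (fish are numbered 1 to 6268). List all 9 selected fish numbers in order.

110, 807, 1503, 2200, 2896, 3592, 4289, 4985, 5682

j=1: r + 0k = 109.744 → ⌈·⌉ = 110
j=2: r + 1k = 806.188444… → ⌈·⌉ = 807
j=3: r + 2k = 1502.632888… → ⌈·⌉ = 1503
j=4: r + 3k = 2199.077333… → ⌈·⌉ = 2200
j=5: r + 4k = 2895.521777… → ⌈·⌉ = 2896
j=6: r + 5k = 3591.966222… → ⌈·⌉ = 3592
j=7: r + 6k = 4288.410666… → ⌈·⌉ = 4289
j=8: r + 7k = 4984.855111… → ⌈·⌉ = 4985
j=9: r + 8k = 5681.299555… → ⌈·⌉ = 5682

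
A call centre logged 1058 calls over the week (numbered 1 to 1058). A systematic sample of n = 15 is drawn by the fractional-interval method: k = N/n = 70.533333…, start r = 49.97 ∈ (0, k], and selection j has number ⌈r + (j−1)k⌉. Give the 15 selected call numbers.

j=1: r + 0k = 49.97 → ⌈·⌉ = 50
j=2: r + 1k = 120.503333… → ⌈·⌉ = 121
j=3: r + 2k = 191.036666… → ⌈·⌉ = 192
j=4: r + 3k = 261.57 → ⌈·⌉ = 262
j=5: r + 4k = 332.103333… → ⌈·⌉ = 333
j=6: r + 5k = 402.636666… → ⌈·⌉ = 403
j=7: r + 6k = 473.17 → ⌈·⌉ = 474
j=8: r + 7k = 543.703333… → ⌈·⌉ = 544
j=9: r + 8k = 614.236666… → ⌈·⌉ = 615
j=10: r + 9k = 684.77 → ⌈·⌉ = 685
j=11: r + 10k = 755.303333… → ⌈·⌉ = 756
j=12: r + 11k = 825.836666… → ⌈·⌉ = 826
j=13: r + 12k = 896.37 → ⌈·⌉ = 897
j=14: r + 13k = 966.903333… → ⌈·⌉ = 967
j=15: r + 14k = 1037.436666… → ⌈·⌉ = 1038

50, 121, 192, 262, 333, 403, 474, 544, 615, 685, 756, 826, 897, 967, 1038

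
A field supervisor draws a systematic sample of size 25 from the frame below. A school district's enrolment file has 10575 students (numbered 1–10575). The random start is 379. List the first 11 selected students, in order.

k = N/n = 10575/25 = 423
student 1: 379
student 2: 379 + 423 = 802
student 3: 802 + 423 = 1225
student 4: 1225 + 423 = 1648
student 5: 1648 + 423 = 2071
student 6: 2071 + 423 = 2494
student 7: 2494 + 423 = 2917
student 8: 2917 + 423 = 3340
student 9: 3340 + 423 = 3763
student 10: 3763 + 423 = 4186
student 11: 4186 + 423 = 4609

379, 802, 1225, 1648, 2071, 2494, 2917, 3340, 3763, 4186, 4609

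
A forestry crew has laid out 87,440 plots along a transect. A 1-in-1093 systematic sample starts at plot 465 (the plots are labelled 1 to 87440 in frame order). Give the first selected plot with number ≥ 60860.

k = 1093
Steps past start: ⌈(60860 − 465)/1093⌉ = ⌈60395/1093⌉ = 56
Selected plot: 465 + 56×1093 = 61673

61673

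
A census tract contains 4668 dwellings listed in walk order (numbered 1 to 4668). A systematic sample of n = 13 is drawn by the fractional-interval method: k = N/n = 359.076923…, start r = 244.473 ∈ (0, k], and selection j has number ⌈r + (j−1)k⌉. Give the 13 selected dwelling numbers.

j=1: r + 0k = 244.473 → ⌈·⌉ = 245
j=2: r + 1k = 603.549923… → ⌈·⌉ = 604
j=3: r + 2k = 962.626846… → ⌈·⌉ = 963
j=4: r + 3k = 1321.703769… → ⌈·⌉ = 1322
j=5: r + 4k = 1680.780692… → ⌈·⌉ = 1681
j=6: r + 5k = 2039.857615… → ⌈·⌉ = 2040
j=7: r + 6k = 2398.934538… → ⌈·⌉ = 2399
j=8: r + 7k = 2758.011461… → ⌈·⌉ = 2759
j=9: r + 8k = 3117.088384… → ⌈·⌉ = 3118
j=10: r + 9k = 3476.165307… → ⌈·⌉ = 3477
j=11: r + 10k = 3835.242230… → ⌈·⌉ = 3836
j=12: r + 11k = 4194.319153… → ⌈·⌉ = 4195
j=13: r + 12k = 4553.396076… → ⌈·⌉ = 4554

245, 604, 963, 1322, 1681, 2040, 2399, 2759, 3118, 3477, 3836, 4195, 4554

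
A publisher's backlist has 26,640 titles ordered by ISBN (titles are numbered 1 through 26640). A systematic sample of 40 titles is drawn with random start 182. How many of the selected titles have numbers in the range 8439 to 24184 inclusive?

k = 26640/40 = 666
First selection ≥ 8439: 182 + ⌈(8439−182)/666⌉·666 = 182 + 13×666 = 8840
Last selection ≤ 24184: 182 + ⌊(24184−182)/666⌋·666 = 182 + 36×666 = 24158
Count = 36 − 13 + 1 = 24

24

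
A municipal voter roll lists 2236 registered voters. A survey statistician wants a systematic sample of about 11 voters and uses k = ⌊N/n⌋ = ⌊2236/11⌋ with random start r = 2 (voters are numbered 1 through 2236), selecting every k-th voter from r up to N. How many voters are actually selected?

k = ⌊2236/11⌋ = 203
Achieved size = ⌊(2236 − 2)/203⌋ + 1 = ⌊2234/203⌋ + 1 = 11 + 1 = 12
(last selection: 2 + 11×203 = 2235 ≤ 2236; next would be 2438 > 2236)

12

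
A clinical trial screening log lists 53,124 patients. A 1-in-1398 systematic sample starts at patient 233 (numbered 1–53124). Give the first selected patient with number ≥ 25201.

k = 1398
Steps past start: ⌈(25201 − 233)/1398⌉ = ⌈24968/1398⌉ = 18
Selected patient: 233 + 18×1398 = 25397

25397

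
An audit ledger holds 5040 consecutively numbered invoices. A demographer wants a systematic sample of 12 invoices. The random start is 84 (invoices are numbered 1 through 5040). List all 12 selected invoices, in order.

k = N/n = 5040/12 = 420
invoice 1: 84
invoice 2: 84 + 420 = 504
invoice 3: 504 + 420 = 924
invoice 4: 924 + 420 = 1344
invoice 5: 1344 + 420 = 1764
invoice 6: 1764 + 420 = 2184
invoice 7: 2184 + 420 = 2604
invoice 8: 2604 + 420 = 3024
invoice 9: 3024 + 420 = 3444
invoice 10: 3444 + 420 = 3864
invoice 11: 3864 + 420 = 4284
invoice 12: 4284 + 420 = 4704

84, 504, 924, 1344, 1764, 2184, 2604, 3024, 3444, 3864, 4284, 4704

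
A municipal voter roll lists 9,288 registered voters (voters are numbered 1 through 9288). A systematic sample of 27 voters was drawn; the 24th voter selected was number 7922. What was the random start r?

k = 9288/27 = 344
r = 7922 − (24−1)×344 = 7922 − 7912 = 10

10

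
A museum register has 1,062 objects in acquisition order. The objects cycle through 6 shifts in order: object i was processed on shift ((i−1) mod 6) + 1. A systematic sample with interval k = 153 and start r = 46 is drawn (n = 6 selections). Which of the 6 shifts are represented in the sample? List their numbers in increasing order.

Consecutive selections differ by k = 153, so their shift numbers differ by 153 mod 6 = 3.
gcd(153, 6) = 3, so the sample visits 6/3 = 2 distinct residues mod 6.
Start 46 is shift 4; the shifts hit are 1, 4.

1, 4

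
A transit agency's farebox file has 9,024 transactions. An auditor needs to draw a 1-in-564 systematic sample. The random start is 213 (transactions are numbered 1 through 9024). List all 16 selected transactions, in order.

transaction 1: 213
transaction 2: 213 + 564 = 777
transaction 3: 777 + 564 = 1341
transaction 4: 1341 + 564 = 1905
transaction 5: 1905 + 564 = 2469
transaction 6: 2469 + 564 = 3033
transaction 7: 3033 + 564 = 3597
transaction 8: 3597 + 564 = 4161
transaction 9: 4161 + 564 = 4725
transaction 10: 4725 + 564 = 5289
transaction 11: 5289 + 564 = 5853
transaction 12: 5853 + 564 = 6417
transaction 13: 6417 + 564 = 6981
transaction 14: 6981 + 564 = 7545
transaction 15: 7545 + 564 = 8109
transaction 16: 8109 + 564 = 8673

213, 777, 1341, 1905, 2469, 3033, 3597, 4161, 4725, 5289, 5853, 6417, 6981, 7545, 8109, 8673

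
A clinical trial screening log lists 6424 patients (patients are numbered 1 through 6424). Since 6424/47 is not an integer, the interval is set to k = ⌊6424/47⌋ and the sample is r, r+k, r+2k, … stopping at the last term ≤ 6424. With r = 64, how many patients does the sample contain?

47

k = ⌊6424/47⌋ = 136
Achieved size = ⌊(6424 − 64)/136⌋ + 1 = ⌊6360/136⌋ + 1 = 46 + 1 = 47
(last selection: 64 + 46×136 = 6320 ≤ 6424; next would be 6456 > 6424)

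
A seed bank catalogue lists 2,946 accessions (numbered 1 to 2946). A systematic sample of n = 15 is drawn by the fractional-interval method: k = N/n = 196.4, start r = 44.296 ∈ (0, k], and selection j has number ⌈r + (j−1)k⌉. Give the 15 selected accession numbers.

45, 241, 438, 634, 830, 1027, 1223, 1420, 1616, 1812, 2009, 2205, 2402, 2598, 2794

j=1: r + 0k = 44.296 → ⌈·⌉ = 45
j=2: r + 1k = 240.696 → ⌈·⌉ = 241
j=3: r + 2k = 437.096 → ⌈·⌉ = 438
j=4: r + 3k = 633.496 → ⌈·⌉ = 634
j=5: r + 4k = 829.896 → ⌈·⌉ = 830
j=6: r + 5k = 1026.296 → ⌈·⌉ = 1027
j=7: r + 6k = 1222.696 → ⌈·⌉ = 1223
j=8: r + 7k = 1419.096 → ⌈·⌉ = 1420
j=9: r + 8k = 1615.496 → ⌈·⌉ = 1616
j=10: r + 9k = 1811.896 → ⌈·⌉ = 1812
j=11: r + 10k = 2008.296 → ⌈·⌉ = 2009
j=12: r + 11k = 2204.696 → ⌈·⌉ = 2205
j=13: r + 12k = 2401.096 → ⌈·⌉ = 2402
j=14: r + 13k = 2597.496 → ⌈·⌉ = 2598
j=15: r + 14k = 2793.896 → ⌈·⌉ = 2794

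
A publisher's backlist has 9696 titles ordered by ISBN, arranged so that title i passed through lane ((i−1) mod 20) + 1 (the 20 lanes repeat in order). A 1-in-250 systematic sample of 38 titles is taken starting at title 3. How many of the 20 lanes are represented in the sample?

Consecutive selections differ by k = 250, so their lane numbers differ by 250 mod 20 = 10.
gcd(250, 20) = 10, so the sample visits 20/10 = 2 distinct residues mod 20.
Start 3 is lane 3; the lanes hit are 3, 13.

2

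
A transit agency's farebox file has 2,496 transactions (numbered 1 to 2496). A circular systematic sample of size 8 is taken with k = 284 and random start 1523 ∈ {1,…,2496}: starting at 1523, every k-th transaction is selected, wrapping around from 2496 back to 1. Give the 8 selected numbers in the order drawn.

1523, 1807, 2091, 2375, 163, 447, 731, 1015

Selection 1: 1523
Selection 2: 1523 + 284 = 1807
Selection 3: 1807 + 284 = 2091
Selection 4: 2091 + 284 = 2375
Selection 5: 2375 + 284 = 2659 → 2659 − 2496 = 163
Selection 6: 163 + 284 = 447
Selection 7: 447 + 284 = 731
Selection 8: 731 + 284 = 1015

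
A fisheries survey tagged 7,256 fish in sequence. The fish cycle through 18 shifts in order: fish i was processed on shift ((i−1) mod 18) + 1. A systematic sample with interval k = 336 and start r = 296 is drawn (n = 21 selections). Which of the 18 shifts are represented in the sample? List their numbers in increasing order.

Consecutive selections differ by k = 336, so their shift numbers differ by 336 mod 18 = 12.
gcd(336, 18) = 6, so the sample visits 18/6 = 3 distinct residues mod 18.
Start 296 is shift 8; the shifts hit are 2, 8, 14.

2, 8, 14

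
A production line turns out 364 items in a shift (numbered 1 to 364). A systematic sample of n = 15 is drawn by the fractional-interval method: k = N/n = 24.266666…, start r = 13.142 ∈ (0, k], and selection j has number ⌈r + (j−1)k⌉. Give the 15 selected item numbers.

j=1: r + 0k = 13.142 → ⌈·⌉ = 14
j=2: r + 1k = 37.408666… → ⌈·⌉ = 38
j=3: r + 2k = 61.675333… → ⌈·⌉ = 62
j=4: r + 3k = 85.942 → ⌈·⌉ = 86
j=5: r + 4k = 110.208666… → ⌈·⌉ = 111
j=6: r + 5k = 134.475333… → ⌈·⌉ = 135
j=7: r + 6k = 158.742 → ⌈·⌉ = 159
j=8: r + 7k = 183.008666… → ⌈·⌉ = 184
j=9: r + 8k = 207.275333… → ⌈·⌉ = 208
j=10: r + 9k = 231.542 → ⌈·⌉ = 232
j=11: r + 10k = 255.808666… → ⌈·⌉ = 256
j=12: r + 11k = 280.075333… → ⌈·⌉ = 281
j=13: r + 12k = 304.342 → ⌈·⌉ = 305
j=14: r + 13k = 328.608666… → ⌈·⌉ = 329
j=15: r + 14k = 352.875333… → ⌈·⌉ = 353

14, 38, 62, 86, 111, 135, 159, 184, 208, 232, 256, 281, 305, 329, 353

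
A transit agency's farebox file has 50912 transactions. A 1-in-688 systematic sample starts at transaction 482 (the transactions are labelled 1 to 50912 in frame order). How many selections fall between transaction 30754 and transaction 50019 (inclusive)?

k = 688
First selection ≥ 30754: 482 + ⌈(30754−482)/688⌉·688 = 482 + 44×688 = 30754
Last selection ≤ 50019: 482 + ⌊(50019−482)/688⌋·688 = 482 + 72×688 = 50018
Count = 72 − 44 + 1 = 29

29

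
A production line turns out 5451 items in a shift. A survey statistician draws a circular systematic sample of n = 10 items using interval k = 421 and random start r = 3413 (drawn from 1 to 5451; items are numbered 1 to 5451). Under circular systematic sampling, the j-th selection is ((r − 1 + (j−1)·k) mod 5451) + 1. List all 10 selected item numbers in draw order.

3413, 3834, 4255, 4676, 5097, 67, 488, 909, 1330, 1751

Selection 1: 3413
Selection 2: 3413 + 421 = 3834
Selection 3: 3834 + 421 = 4255
Selection 4: 4255 + 421 = 4676
Selection 5: 4676 + 421 = 5097
Selection 6: 5097 + 421 = 5518 → 5518 − 5451 = 67
Selection 7: 67 + 421 = 488
Selection 8: 488 + 421 = 909
Selection 9: 909 + 421 = 1330
Selection 10: 1330 + 421 = 1751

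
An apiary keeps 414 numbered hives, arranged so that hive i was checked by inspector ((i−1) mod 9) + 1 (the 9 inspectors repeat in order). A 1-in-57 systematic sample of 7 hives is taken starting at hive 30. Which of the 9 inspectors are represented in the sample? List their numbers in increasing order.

3, 6, 9

Consecutive selections differ by k = 57, so their inspector numbers differ by 57 mod 9 = 3.
gcd(57, 9) = 3, so the sample visits 9/3 = 3 distinct residues mod 9.
Start 30 is inspector 3; the inspectors hit are 3, 6, 9.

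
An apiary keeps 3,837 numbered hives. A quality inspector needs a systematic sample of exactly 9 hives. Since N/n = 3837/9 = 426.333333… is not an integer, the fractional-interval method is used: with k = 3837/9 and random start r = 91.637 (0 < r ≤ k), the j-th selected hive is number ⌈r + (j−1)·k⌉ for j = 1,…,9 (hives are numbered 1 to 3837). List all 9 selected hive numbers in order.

92, 518, 945, 1371, 1797, 2224, 2650, 3076, 3503

j=1: r + 0k = 91.637 → ⌈·⌉ = 92
j=2: r + 1k = 517.970333… → ⌈·⌉ = 518
j=3: r + 2k = 944.303666… → ⌈·⌉ = 945
j=4: r + 3k = 1370.637 → ⌈·⌉ = 1371
j=5: r + 4k = 1796.970333… → ⌈·⌉ = 1797
j=6: r + 5k = 2223.303666… → ⌈·⌉ = 2224
j=7: r + 6k = 2649.637 → ⌈·⌉ = 2650
j=8: r + 7k = 3075.970333… → ⌈·⌉ = 3076
j=9: r + 8k = 3502.303666… → ⌈·⌉ = 3503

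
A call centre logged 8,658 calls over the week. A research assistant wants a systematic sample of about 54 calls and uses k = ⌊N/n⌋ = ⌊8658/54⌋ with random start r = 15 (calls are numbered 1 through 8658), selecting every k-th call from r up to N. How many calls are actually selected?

k = ⌊8658/54⌋ = 160
Achieved size = ⌊(8658 − 15)/160⌋ + 1 = ⌊8643/160⌋ + 1 = 54 + 1 = 55
(last selection: 15 + 54×160 = 8655 ≤ 8658; next would be 8815 > 8658)

55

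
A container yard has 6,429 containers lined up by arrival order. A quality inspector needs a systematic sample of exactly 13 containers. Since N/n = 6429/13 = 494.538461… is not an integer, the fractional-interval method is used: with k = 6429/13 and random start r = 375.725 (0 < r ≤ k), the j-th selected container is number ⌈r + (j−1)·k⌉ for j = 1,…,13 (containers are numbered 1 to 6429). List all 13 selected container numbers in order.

376, 871, 1365, 1860, 2354, 2849, 3343, 3838, 4333, 4827, 5322, 5816, 6311

j=1: r + 0k = 375.725 → ⌈·⌉ = 376
j=2: r + 1k = 870.263461… → ⌈·⌉ = 871
j=3: r + 2k = 1364.801923… → ⌈·⌉ = 1365
j=4: r + 3k = 1859.340384… → ⌈·⌉ = 1860
j=5: r + 4k = 2353.878846… → ⌈·⌉ = 2354
j=6: r + 5k = 2848.417307… → ⌈·⌉ = 2849
j=7: r + 6k = 3342.955769… → ⌈·⌉ = 3343
j=8: r + 7k = 3837.494230… → ⌈·⌉ = 3838
j=9: r + 8k = 4332.032692… → ⌈·⌉ = 4333
j=10: r + 9k = 4826.571153… → ⌈·⌉ = 4827
j=11: r + 10k = 5321.109615… → ⌈·⌉ = 5322
j=12: r + 11k = 5815.648076… → ⌈·⌉ = 5816
j=13: r + 12k = 6310.186538… → ⌈·⌉ = 6311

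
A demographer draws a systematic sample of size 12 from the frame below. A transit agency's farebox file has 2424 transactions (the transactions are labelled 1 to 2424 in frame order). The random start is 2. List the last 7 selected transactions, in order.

1012, 1214, 1416, 1618, 1820, 2022, 2224

k = N/n = 2424/12 = 202
6th selection = 2 + 5×202 = 1012
7th: 1012 + 202 = 1214
8th: 1214 + 202 = 1416
9th: 1416 + 202 = 1618
10th: 1618 + 202 = 1820
11th: 1820 + 202 = 2022
12th: 2022 + 202 = 2224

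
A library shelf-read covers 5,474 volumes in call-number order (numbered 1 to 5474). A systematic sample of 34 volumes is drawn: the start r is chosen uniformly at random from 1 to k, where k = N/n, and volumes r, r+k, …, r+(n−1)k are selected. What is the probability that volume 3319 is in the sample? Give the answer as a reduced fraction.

k = 5474/34 = 161.
Volume 3319 is selected iff r ≡ 3319 (mod 161); exactly one such r in {1,…,161}.
Inclusion probability = 1/161.

1/161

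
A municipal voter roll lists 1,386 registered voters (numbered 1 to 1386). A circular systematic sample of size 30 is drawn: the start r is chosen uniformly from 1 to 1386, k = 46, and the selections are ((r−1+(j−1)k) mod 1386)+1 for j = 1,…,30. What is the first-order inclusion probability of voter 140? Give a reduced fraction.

5/231

For each position j, as r ranges over 1…1386 the j-th selection hits every voter exactly once, so voter 140 is selected for exactly 30 of the 1386 starts.
Inclusion probability = 30/1386 = 5/231.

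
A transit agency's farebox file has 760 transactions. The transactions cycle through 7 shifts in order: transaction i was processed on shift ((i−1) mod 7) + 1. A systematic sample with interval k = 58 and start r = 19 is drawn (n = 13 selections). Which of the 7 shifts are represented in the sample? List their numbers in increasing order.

1, 2, 3, 4, 5, 6, 7

Consecutive selections differ by k = 58, so their shift numbers differ by 58 mod 7 = 2.
gcd(58, 7) = 1, so the sample visits 7/1 = 7 distinct residues mod 7.
Start 19 is shift 5; the shifts hit are 1, 2, 3, 4, 5, 6, 7.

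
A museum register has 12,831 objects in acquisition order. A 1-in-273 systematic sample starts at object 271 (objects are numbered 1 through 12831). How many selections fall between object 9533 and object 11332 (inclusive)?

k = 273
First selection ≥ 9533: 271 + ⌈(9533−271)/273⌉·273 = 271 + 34×273 = 9553
Last selection ≤ 11332: 271 + ⌊(11332−271)/273⌋·273 = 271 + 40×273 = 11191
Count = 40 − 34 + 1 = 7

7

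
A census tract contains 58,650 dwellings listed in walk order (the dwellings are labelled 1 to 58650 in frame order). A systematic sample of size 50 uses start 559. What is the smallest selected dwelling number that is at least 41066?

k = 58650/50 = 1173
Steps past start: ⌈(41066 − 559)/1173⌉ = ⌈40507/1173⌉ = 35
Selected dwelling: 559 + 35×1173 = 41614

41614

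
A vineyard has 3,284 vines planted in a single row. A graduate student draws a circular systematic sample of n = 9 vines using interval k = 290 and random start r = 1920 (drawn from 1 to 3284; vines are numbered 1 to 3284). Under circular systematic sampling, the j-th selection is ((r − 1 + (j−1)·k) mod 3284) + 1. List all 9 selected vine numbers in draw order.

Selection 1: 1920
Selection 2: 1920 + 290 = 2210
Selection 3: 2210 + 290 = 2500
Selection 4: 2500 + 290 = 2790
Selection 5: 2790 + 290 = 3080
Selection 6: 3080 + 290 = 3370 → 3370 − 3284 = 86
Selection 7: 86 + 290 = 376
Selection 8: 376 + 290 = 666
Selection 9: 666 + 290 = 956

1920, 2210, 2500, 2790, 3080, 86, 376, 666, 956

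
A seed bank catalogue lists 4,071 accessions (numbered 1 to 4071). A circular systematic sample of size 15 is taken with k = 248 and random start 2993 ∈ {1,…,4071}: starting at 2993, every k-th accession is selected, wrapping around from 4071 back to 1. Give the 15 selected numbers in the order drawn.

Selection 1: 2993
Selection 2: 2993 + 248 = 3241
Selection 3: 3241 + 248 = 3489
Selection 4: 3489 + 248 = 3737
Selection 5: 3737 + 248 = 3985
Selection 6: 3985 + 248 = 4233 → 4233 − 4071 = 162
Selection 7: 162 + 248 = 410
Selection 8: 410 + 248 = 658
Selection 9: 658 + 248 = 906
Selection 10: 906 + 248 = 1154
Selection 11: 1154 + 248 = 1402
Selection 12: 1402 + 248 = 1650
Selection 13: 1650 + 248 = 1898
Selection 14: 1898 + 248 = 2146
Selection 15: 2146 + 248 = 2394

2993, 3241, 3489, 3737, 3985, 162, 410, 658, 906, 1154, 1402, 1650, 1898, 2146, 2394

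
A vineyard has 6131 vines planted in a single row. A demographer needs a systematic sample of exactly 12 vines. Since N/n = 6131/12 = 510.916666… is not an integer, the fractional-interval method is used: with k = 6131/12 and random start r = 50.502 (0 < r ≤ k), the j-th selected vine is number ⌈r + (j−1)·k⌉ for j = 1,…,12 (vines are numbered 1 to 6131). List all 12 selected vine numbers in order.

51, 562, 1073, 1584, 2095, 2606, 3117, 3627, 4138, 4649, 5160, 5671

j=1: r + 0k = 50.502 → ⌈·⌉ = 51
j=2: r + 1k = 561.418666… → ⌈·⌉ = 562
j=3: r + 2k = 1072.335333… → ⌈·⌉ = 1073
j=4: r + 3k = 1583.252 → ⌈·⌉ = 1584
j=5: r + 4k = 2094.168666… → ⌈·⌉ = 2095
j=6: r + 5k = 2605.085333… → ⌈·⌉ = 2606
j=7: r + 6k = 3116.002 → ⌈·⌉ = 3117
j=8: r + 7k = 3626.918666… → ⌈·⌉ = 3627
j=9: r + 8k = 4137.835333… → ⌈·⌉ = 4138
j=10: r + 9k = 4648.752 → ⌈·⌉ = 4649
j=11: r + 10k = 5159.668666… → ⌈·⌉ = 5160
j=12: r + 11k = 5670.585333… → ⌈·⌉ = 5671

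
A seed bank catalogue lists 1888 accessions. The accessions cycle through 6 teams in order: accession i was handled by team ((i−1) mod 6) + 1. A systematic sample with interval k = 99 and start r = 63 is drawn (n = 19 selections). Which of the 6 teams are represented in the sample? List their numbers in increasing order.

3, 6

Consecutive selections differ by k = 99, so their team numbers differ by 99 mod 6 = 3.
gcd(99, 6) = 3, so the sample visits 6/3 = 2 distinct residues mod 6.
Start 63 is team 3; the teams hit are 3, 6.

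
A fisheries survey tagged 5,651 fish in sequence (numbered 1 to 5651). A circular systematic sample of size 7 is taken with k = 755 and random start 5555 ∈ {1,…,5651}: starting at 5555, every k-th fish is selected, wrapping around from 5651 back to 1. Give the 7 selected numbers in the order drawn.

5555, 659, 1414, 2169, 2924, 3679, 4434

Selection 1: 5555
Selection 2: 5555 + 755 = 6310 → 6310 − 5651 = 659
Selection 3: 659 + 755 = 1414
Selection 4: 1414 + 755 = 2169
Selection 5: 2169 + 755 = 2924
Selection 6: 2924 + 755 = 3679
Selection 7: 3679 + 755 = 4434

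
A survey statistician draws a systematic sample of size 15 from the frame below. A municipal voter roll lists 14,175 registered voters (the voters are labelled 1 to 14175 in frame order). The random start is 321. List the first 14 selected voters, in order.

k = N/n = 14175/15 = 945
voter 1: 321
voter 2: 321 + 945 = 1266
voter 3: 1266 + 945 = 2211
voter 4: 2211 + 945 = 3156
voter 5: 3156 + 945 = 4101
voter 6: 4101 + 945 = 5046
voter 7: 5046 + 945 = 5991
voter 8: 5991 + 945 = 6936
voter 9: 6936 + 945 = 7881
voter 10: 7881 + 945 = 8826
voter 11: 8826 + 945 = 9771
voter 12: 9771 + 945 = 10716
voter 13: 10716 + 945 = 11661
voter 14: 11661 + 945 = 12606

321, 1266, 2211, 3156, 4101, 5046, 5991, 6936, 7881, 8826, 9771, 10716, 11661, 12606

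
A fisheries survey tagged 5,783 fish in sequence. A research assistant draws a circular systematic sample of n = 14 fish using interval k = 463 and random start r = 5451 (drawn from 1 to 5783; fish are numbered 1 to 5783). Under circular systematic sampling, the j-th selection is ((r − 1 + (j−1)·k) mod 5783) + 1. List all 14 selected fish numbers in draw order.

Selection 1: 5451
Selection 2: 5451 + 463 = 5914 → 5914 − 5783 = 131
Selection 3: 131 + 463 = 594
Selection 4: 594 + 463 = 1057
Selection 5: 1057 + 463 = 1520
Selection 6: 1520 + 463 = 1983
Selection 7: 1983 + 463 = 2446
Selection 8: 2446 + 463 = 2909
Selection 9: 2909 + 463 = 3372
Selection 10: 3372 + 463 = 3835
Selection 11: 3835 + 463 = 4298
Selection 12: 4298 + 463 = 4761
Selection 13: 4761 + 463 = 5224
Selection 14: 5224 + 463 = 5687

5451, 131, 594, 1057, 1520, 1983, 2446, 2909, 3372, 3835, 4298, 4761, 5224, 5687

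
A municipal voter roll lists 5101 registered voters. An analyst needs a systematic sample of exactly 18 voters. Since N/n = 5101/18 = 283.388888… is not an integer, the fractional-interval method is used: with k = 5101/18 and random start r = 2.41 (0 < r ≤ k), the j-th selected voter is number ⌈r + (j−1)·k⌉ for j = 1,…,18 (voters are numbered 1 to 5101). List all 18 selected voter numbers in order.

3, 286, 570, 853, 1136, 1420, 1703, 1987, 2270, 2553, 2837, 3120, 3404, 3687, 3970, 4254, 4537, 4821

j=1: r + 0k = 2.41 → ⌈·⌉ = 3
j=2: r + 1k = 285.798888… → ⌈·⌉ = 286
j=3: r + 2k = 569.187777… → ⌈·⌉ = 570
j=4: r + 3k = 852.576666… → ⌈·⌉ = 853
j=5: r + 4k = 1135.965555… → ⌈·⌉ = 1136
j=6: r + 5k = 1419.354444… → ⌈·⌉ = 1420
j=7: r + 6k = 1702.743333… → ⌈·⌉ = 1703
j=8: r + 7k = 1986.132222… → ⌈·⌉ = 1987
j=9: r + 8k = 2269.521111… → ⌈·⌉ = 2270
j=10: r + 9k = 2552.91 → ⌈·⌉ = 2553
j=11: r + 10k = 2836.298888… → ⌈·⌉ = 2837
j=12: r + 11k = 3119.687777… → ⌈·⌉ = 3120
j=13: r + 12k = 3403.076666… → ⌈·⌉ = 3404
j=14: r + 13k = 3686.465555… → ⌈·⌉ = 3687
j=15: r + 14k = 3969.854444… → ⌈·⌉ = 3970
j=16: r + 15k = 4253.243333… → ⌈·⌉ = 4254
j=17: r + 16k = 4536.632222… → ⌈·⌉ = 4537
j=18: r + 17k = 4820.021111… → ⌈·⌉ = 4821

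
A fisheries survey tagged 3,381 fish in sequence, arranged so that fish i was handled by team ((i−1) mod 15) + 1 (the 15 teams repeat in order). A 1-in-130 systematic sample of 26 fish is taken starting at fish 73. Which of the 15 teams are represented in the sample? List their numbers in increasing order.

Consecutive selections differ by k = 130, so their team numbers differ by 130 mod 15 = 10.
gcd(130, 15) = 5, so the sample visits 15/5 = 3 distinct residues mod 15.
Start 73 is team 13; the teams hit are 3, 8, 13.

3, 8, 13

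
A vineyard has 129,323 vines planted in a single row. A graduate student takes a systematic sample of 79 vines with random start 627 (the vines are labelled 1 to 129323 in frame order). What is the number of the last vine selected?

k = 129323/79 = 1637
79th selection = r + (79−1)·k = 627 + 78×1637 = 627 + 127686 = 128313

128313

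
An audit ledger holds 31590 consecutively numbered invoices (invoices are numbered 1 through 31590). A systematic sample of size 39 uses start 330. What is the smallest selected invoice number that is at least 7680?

8430

k = 31590/39 = 810
Steps past start: ⌈(7680 − 330)/810⌉ = ⌈7350/810⌉ = 10
Selected invoice: 330 + 10×810 = 8430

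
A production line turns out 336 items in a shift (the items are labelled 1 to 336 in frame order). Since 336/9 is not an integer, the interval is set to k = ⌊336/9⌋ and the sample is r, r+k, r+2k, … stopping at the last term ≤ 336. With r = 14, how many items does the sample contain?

k = ⌊336/9⌋ = 37
Achieved size = ⌊(336 − 14)/37⌋ + 1 = ⌊322/37⌋ + 1 = 8 + 1 = 9
(last selection: 14 + 8×37 = 310 ≤ 336; next would be 347 > 336)

9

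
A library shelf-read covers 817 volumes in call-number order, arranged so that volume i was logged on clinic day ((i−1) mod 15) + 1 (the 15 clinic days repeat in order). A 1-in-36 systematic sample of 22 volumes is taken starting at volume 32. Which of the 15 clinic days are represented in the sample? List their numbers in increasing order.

Consecutive selections differ by k = 36, so their clinic day numbers differ by 36 mod 15 = 6.
gcd(36, 15) = 3, so the sample visits 15/3 = 5 distinct residues mod 15.
Start 32 is clinic day 2; the clinic days hit are 2, 5, 8, 11, 14.

2, 5, 8, 11, 14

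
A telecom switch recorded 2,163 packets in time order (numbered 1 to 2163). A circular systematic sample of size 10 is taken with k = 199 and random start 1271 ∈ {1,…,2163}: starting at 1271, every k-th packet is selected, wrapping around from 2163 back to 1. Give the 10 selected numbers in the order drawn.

1271, 1470, 1669, 1868, 2067, 103, 302, 501, 700, 899

Selection 1: 1271
Selection 2: 1271 + 199 = 1470
Selection 3: 1470 + 199 = 1669
Selection 4: 1669 + 199 = 1868
Selection 5: 1868 + 199 = 2067
Selection 6: 2067 + 199 = 2266 → 2266 − 2163 = 103
Selection 7: 103 + 199 = 302
Selection 8: 302 + 199 = 501
Selection 9: 501 + 199 = 700
Selection 10: 700 + 199 = 899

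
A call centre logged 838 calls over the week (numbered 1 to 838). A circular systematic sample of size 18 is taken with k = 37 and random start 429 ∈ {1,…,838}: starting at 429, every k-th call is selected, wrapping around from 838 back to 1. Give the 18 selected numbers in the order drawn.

Selection 1: 429
Selection 2: 429 + 37 = 466
Selection 3: 466 + 37 = 503
Selection 4: 503 + 37 = 540
Selection 5: 540 + 37 = 577
Selection 6: 577 + 37 = 614
Selection 7: 614 + 37 = 651
Selection 8: 651 + 37 = 688
Selection 9: 688 + 37 = 725
Selection 10: 725 + 37 = 762
Selection 11: 762 + 37 = 799
Selection 12: 799 + 37 = 836
Selection 13: 836 + 37 = 873 → 873 − 838 = 35
Selection 14: 35 + 37 = 72
Selection 15: 72 + 37 = 109
Selection 16: 109 + 37 = 146
Selection 17: 146 + 37 = 183
Selection 18: 183 + 37 = 220

429, 466, 503, 540, 577, 614, 651, 688, 725, 762, 799, 836, 35, 72, 109, 146, 183, 220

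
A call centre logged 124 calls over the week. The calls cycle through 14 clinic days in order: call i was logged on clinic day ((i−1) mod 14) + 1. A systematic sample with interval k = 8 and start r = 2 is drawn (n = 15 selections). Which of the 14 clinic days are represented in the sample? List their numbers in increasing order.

2, 4, 6, 8, 10, 12, 14

Consecutive selections differ by k = 8, so their clinic day numbers differ by 8 mod 14 = 8.
gcd(8, 14) = 2, so the sample visits 14/2 = 7 distinct residues mod 14.
Start 2 is clinic day 2; the clinic days hit are 2, 4, 6, 8, 10, 12, 14.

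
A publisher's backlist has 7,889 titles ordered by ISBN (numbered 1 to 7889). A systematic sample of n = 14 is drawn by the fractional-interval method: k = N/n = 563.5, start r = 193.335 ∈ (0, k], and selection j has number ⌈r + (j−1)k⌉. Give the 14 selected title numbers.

j=1: r + 0k = 193.335 → ⌈·⌉ = 194
j=2: r + 1k = 756.835 → ⌈·⌉ = 757
j=3: r + 2k = 1320.335 → ⌈·⌉ = 1321
j=4: r + 3k = 1883.835 → ⌈·⌉ = 1884
j=5: r + 4k = 2447.335 → ⌈·⌉ = 2448
j=6: r + 5k = 3010.835 → ⌈·⌉ = 3011
j=7: r + 6k = 3574.335 → ⌈·⌉ = 3575
j=8: r + 7k = 4137.835 → ⌈·⌉ = 4138
j=9: r + 8k = 4701.335 → ⌈·⌉ = 4702
j=10: r + 9k = 5264.835 → ⌈·⌉ = 5265
j=11: r + 10k = 5828.335 → ⌈·⌉ = 5829
j=12: r + 11k = 6391.835 → ⌈·⌉ = 6392
j=13: r + 12k = 6955.335 → ⌈·⌉ = 6956
j=14: r + 13k = 7518.835 → ⌈·⌉ = 7519

194, 757, 1321, 1884, 2448, 3011, 3575, 4138, 4702, 5265, 5829, 6392, 6956, 7519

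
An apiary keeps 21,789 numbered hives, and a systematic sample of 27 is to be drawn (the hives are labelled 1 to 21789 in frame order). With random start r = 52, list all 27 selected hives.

k = N/n = 21789/27 = 807
hive 1: 52
hive 2: 52 + 807 = 859
hive 3: 859 + 807 = 1666
hive 4: 1666 + 807 = 2473
hive 5: 2473 + 807 = 3280
hive 6: 3280 + 807 = 4087
hive 7: 4087 + 807 = 4894
hive 8: 4894 + 807 = 5701
hive 9: 5701 + 807 = 6508
hive 10: 6508 + 807 = 7315
hive 11: 7315 + 807 = 8122
hive 12: 8122 + 807 = 8929
hive 13: 8929 + 807 = 9736
hive 14: 9736 + 807 = 10543
hive 15: 10543 + 807 = 11350
hive 16: 11350 + 807 = 12157
hive 17: 12157 + 807 = 12964
hive 18: 12964 + 807 = 13771
hive 19: 13771 + 807 = 14578
hive 20: 14578 + 807 = 15385
hive 21: 15385 + 807 = 16192
hive 22: 16192 + 807 = 16999
hive 23: 16999 + 807 = 17806
hive 24: 17806 + 807 = 18613
hive 25: 18613 + 807 = 19420
hive 26: 19420 + 807 = 20227
hive 27: 20227 + 807 = 21034

52, 859, 1666, 2473, 3280, 4087, 4894, 5701, 6508, 7315, 8122, 8929, 9736, 10543, 11350, 12157, 12964, 13771, 14578, 15385, 16192, 16999, 17806, 18613, 19420, 20227, 21034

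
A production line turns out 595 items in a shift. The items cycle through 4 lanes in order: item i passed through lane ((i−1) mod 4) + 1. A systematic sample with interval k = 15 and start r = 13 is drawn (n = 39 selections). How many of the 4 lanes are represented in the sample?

4

Consecutive selections differ by k = 15, so their lane numbers differ by 15 mod 4 = 3.
gcd(15, 4) = 1, so the sample visits 4/1 = 4 distinct residues mod 4.
Start 13 is lane 1; the lanes hit are 1, 2, 3, 4.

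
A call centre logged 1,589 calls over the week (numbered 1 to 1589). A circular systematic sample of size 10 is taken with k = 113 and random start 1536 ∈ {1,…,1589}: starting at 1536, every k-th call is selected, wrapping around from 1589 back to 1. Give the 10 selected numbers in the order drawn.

Selection 1: 1536
Selection 2: 1536 + 113 = 1649 → 1649 − 1589 = 60
Selection 3: 60 + 113 = 173
Selection 4: 173 + 113 = 286
Selection 5: 286 + 113 = 399
Selection 6: 399 + 113 = 512
Selection 7: 512 + 113 = 625
Selection 8: 625 + 113 = 738
Selection 9: 738 + 113 = 851
Selection 10: 851 + 113 = 964

1536, 60, 173, 286, 399, 512, 625, 738, 851, 964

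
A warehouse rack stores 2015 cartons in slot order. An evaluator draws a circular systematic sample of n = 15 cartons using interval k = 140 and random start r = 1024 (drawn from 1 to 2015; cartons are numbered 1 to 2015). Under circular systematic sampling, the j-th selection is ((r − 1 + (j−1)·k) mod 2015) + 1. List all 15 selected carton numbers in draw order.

1024, 1164, 1304, 1444, 1584, 1724, 1864, 2004, 129, 269, 409, 549, 689, 829, 969

Selection 1: 1024
Selection 2: 1024 + 140 = 1164
Selection 3: 1164 + 140 = 1304
Selection 4: 1304 + 140 = 1444
Selection 5: 1444 + 140 = 1584
Selection 6: 1584 + 140 = 1724
Selection 7: 1724 + 140 = 1864
Selection 8: 1864 + 140 = 2004
Selection 9: 2004 + 140 = 2144 → 2144 − 2015 = 129
Selection 10: 129 + 140 = 269
Selection 11: 269 + 140 = 409
Selection 12: 409 + 140 = 549
Selection 13: 549 + 140 = 689
Selection 14: 689 + 140 = 829
Selection 15: 829 + 140 = 969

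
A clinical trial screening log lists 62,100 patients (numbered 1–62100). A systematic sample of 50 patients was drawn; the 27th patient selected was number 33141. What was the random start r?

k = 62100/50 = 1242
r = 33141 − (27−1)×1242 = 33141 − 32292 = 849

849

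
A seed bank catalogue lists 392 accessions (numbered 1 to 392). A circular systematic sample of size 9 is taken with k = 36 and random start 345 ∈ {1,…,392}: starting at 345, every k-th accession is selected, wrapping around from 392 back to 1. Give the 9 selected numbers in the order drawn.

345, 381, 25, 61, 97, 133, 169, 205, 241

Selection 1: 345
Selection 2: 345 + 36 = 381
Selection 3: 381 + 36 = 417 → 417 − 392 = 25
Selection 4: 25 + 36 = 61
Selection 5: 61 + 36 = 97
Selection 6: 97 + 36 = 133
Selection 7: 133 + 36 = 169
Selection 8: 169 + 36 = 205
Selection 9: 205 + 36 = 241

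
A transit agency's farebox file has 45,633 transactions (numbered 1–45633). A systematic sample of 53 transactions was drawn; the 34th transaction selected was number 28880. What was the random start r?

k = 45633/53 = 861
r = 28880 − (34−1)×861 = 28880 − 28413 = 467

467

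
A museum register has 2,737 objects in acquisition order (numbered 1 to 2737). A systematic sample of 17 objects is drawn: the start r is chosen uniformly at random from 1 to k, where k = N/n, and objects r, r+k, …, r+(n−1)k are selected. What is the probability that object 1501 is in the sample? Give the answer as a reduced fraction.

k = 2737/17 = 161.
Object 1501 is selected iff r ≡ 1501 (mod 161); exactly one such r in {1,…,161}.
Inclusion probability = 1/161.

1/161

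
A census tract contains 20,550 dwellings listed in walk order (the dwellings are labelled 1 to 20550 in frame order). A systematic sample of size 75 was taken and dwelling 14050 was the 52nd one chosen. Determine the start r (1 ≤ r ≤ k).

k = 20550/75 = 274
r = 14050 − (52−1)×274 = 14050 − 13974 = 76

76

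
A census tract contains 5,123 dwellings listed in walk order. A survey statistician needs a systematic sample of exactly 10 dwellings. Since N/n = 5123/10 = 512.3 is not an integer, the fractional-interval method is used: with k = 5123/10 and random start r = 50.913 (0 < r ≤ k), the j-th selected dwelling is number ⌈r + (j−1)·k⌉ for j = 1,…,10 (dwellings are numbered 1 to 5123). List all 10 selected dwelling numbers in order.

51, 564, 1076, 1588, 2101, 2613, 3125, 3638, 4150, 4662

j=1: r + 0k = 50.913 → ⌈·⌉ = 51
j=2: r + 1k = 563.213 → ⌈·⌉ = 564
j=3: r + 2k = 1075.513 → ⌈·⌉ = 1076
j=4: r + 3k = 1587.813 → ⌈·⌉ = 1588
j=5: r + 4k = 2100.113 → ⌈·⌉ = 2101
j=6: r + 5k = 2612.413 → ⌈·⌉ = 2613
j=7: r + 6k = 3124.713 → ⌈·⌉ = 3125
j=8: r + 7k = 3637.013 → ⌈·⌉ = 3638
j=9: r + 8k = 4149.313 → ⌈·⌉ = 4150
j=10: r + 9k = 4661.613 → ⌈·⌉ = 4662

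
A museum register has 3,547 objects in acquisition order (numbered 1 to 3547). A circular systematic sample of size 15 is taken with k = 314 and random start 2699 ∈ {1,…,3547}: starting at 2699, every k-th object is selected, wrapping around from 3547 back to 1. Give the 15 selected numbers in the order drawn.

Selection 1: 2699
Selection 2: 2699 + 314 = 3013
Selection 3: 3013 + 314 = 3327
Selection 4: 3327 + 314 = 3641 → 3641 − 3547 = 94
Selection 5: 94 + 314 = 408
Selection 6: 408 + 314 = 722
Selection 7: 722 + 314 = 1036
Selection 8: 1036 + 314 = 1350
Selection 9: 1350 + 314 = 1664
Selection 10: 1664 + 314 = 1978
Selection 11: 1978 + 314 = 2292
Selection 12: 2292 + 314 = 2606
Selection 13: 2606 + 314 = 2920
Selection 14: 2920 + 314 = 3234
Selection 15: 3234 + 314 = 3548 → 3548 − 3547 = 1

2699, 3013, 3327, 94, 408, 722, 1036, 1350, 1664, 1978, 2292, 2606, 2920, 3234, 1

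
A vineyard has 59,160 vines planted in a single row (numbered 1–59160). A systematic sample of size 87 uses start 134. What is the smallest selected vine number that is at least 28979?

k = 59160/87 = 680
Steps past start: ⌈(28979 − 134)/680⌉ = ⌈28845/680⌉ = 43
Selected vine: 134 + 43×680 = 29374

29374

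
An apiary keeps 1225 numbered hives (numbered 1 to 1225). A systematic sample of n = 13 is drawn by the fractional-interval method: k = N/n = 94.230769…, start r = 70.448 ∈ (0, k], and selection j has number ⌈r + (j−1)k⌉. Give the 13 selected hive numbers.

71, 165, 259, 354, 448, 542, 636, 731, 825, 919, 1013, 1107, 1202

j=1: r + 0k = 70.448 → ⌈·⌉ = 71
j=2: r + 1k = 164.678769… → ⌈·⌉ = 165
j=3: r + 2k = 258.909538… → ⌈·⌉ = 259
j=4: r + 3k = 353.140307… → ⌈·⌉ = 354
j=5: r + 4k = 447.371076… → ⌈·⌉ = 448
j=6: r + 5k = 541.601846… → ⌈·⌉ = 542
j=7: r + 6k = 635.832615… → ⌈·⌉ = 636
j=8: r + 7k = 730.063384… → ⌈·⌉ = 731
j=9: r + 8k = 824.294153… → ⌈·⌉ = 825
j=10: r + 9k = 918.524923… → ⌈·⌉ = 919
j=11: r + 10k = 1012.755692… → ⌈·⌉ = 1013
j=12: r + 11k = 1106.986461… → ⌈·⌉ = 1107
j=13: r + 12k = 1201.217230… → ⌈·⌉ = 1202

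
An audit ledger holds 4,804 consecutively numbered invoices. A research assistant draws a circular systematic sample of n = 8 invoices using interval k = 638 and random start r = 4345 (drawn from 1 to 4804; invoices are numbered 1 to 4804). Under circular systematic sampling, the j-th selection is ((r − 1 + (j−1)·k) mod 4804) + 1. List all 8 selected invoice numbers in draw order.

4345, 179, 817, 1455, 2093, 2731, 3369, 4007

Selection 1: 4345
Selection 2: 4345 + 638 = 4983 → 4983 − 4804 = 179
Selection 3: 179 + 638 = 817
Selection 4: 817 + 638 = 1455
Selection 5: 1455 + 638 = 2093
Selection 6: 2093 + 638 = 2731
Selection 7: 2731 + 638 = 3369
Selection 8: 3369 + 638 = 4007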